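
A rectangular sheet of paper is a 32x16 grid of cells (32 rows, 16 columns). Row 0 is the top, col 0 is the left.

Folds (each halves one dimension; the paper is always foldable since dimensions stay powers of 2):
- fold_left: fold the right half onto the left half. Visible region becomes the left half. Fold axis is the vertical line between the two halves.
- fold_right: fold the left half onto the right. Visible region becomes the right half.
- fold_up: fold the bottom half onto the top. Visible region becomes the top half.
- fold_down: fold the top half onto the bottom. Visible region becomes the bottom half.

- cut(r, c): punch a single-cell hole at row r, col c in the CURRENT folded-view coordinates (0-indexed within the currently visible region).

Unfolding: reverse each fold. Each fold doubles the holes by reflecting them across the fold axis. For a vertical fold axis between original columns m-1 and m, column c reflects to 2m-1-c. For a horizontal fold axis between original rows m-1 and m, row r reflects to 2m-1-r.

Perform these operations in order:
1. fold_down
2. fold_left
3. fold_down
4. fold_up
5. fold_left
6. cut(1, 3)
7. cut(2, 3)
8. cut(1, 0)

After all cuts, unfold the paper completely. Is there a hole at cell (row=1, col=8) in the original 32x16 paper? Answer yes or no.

Op 1 fold_down: fold axis h@16; visible region now rows[16,32) x cols[0,16) = 16x16
Op 2 fold_left: fold axis v@8; visible region now rows[16,32) x cols[0,8) = 16x8
Op 3 fold_down: fold axis h@24; visible region now rows[24,32) x cols[0,8) = 8x8
Op 4 fold_up: fold axis h@28; visible region now rows[24,28) x cols[0,8) = 4x8
Op 5 fold_left: fold axis v@4; visible region now rows[24,28) x cols[0,4) = 4x4
Op 6 cut(1, 3): punch at orig (25,3); cuts so far [(25, 3)]; region rows[24,28) x cols[0,4) = 4x4
Op 7 cut(2, 3): punch at orig (26,3); cuts so far [(25, 3), (26, 3)]; region rows[24,28) x cols[0,4) = 4x4
Op 8 cut(1, 0): punch at orig (25,0); cuts so far [(25, 0), (25, 3), (26, 3)]; region rows[24,28) x cols[0,4) = 4x4
Unfold 1 (reflect across v@4): 6 holes -> [(25, 0), (25, 3), (25, 4), (25, 7), (26, 3), (26, 4)]
Unfold 2 (reflect across h@28): 12 holes -> [(25, 0), (25, 3), (25, 4), (25, 7), (26, 3), (26, 4), (29, 3), (29, 4), (30, 0), (30, 3), (30, 4), (30, 7)]
Unfold 3 (reflect across h@24): 24 holes -> [(17, 0), (17, 3), (17, 4), (17, 7), (18, 3), (18, 4), (21, 3), (21, 4), (22, 0), (22, 3), (22, 4), (22, 7), (25, 0), (25, 3), (25, 4), (25, 7), (26, 3), (26, 4), (29, 3), (29, 4), (30, 0), (30, 3), (30, 4), (30, 7)]
Unfold 4 (reflect across v@8): 48 holes -> [(17, 0), (17, 3), (17, 4), (17, 7), (17, 8), (17, 11), (17, 12), (17, 15), (18, 3), (18, 4), (18, 11), (18, 12), (21, 3), (21, 4), (21, 11), (21, 12), (22, 0), (22, 3), (22, 4), (22, 7), (22, 8), (22, 11), (22, 12), (22, 15), (25, 0), (25, 3), (25, 4), (25, 7), (25, 8), (25, 11), (25, 12), (25, 15), (26, 3), (26, 4), (26, 11), (26, 12), (29, 3), (29, 4), (29, 11), (29, 12), (30, 0), (30, 3), (30, 4), (30, 7), (30, 8), (30, 11), (30, 12), (30, 15)]
Unfold 5 (reflect across h@16): 96 holes -> [(1, 0), (1, 3), (1, 4), (1, 7), (1, 8), (1, 11), (1, 12), (1, 15), (2, 3), (2, 4), (2, 11), (2, 12), (5, 3), (5, 4), (5, 11), (5, 12), (6, 0), (6, 3), (6, 4), (6, 7), (6, 8), (6, 11), (6, 12), (6, 15), (9, 0), (9, 3), (9, 4), (9, 7), (9, 8), (9, 11), (9, 12), (9, 15), (10, 3), (10, 4), (10, 11), (10, 12), (13, 3), (13, 4), (13, 11), (13, 12), (14, 0), (14, 3), (14, 4), (14, 7), (14, 8), (14, 11), (14, 12), (14, 15), (17, 0), (17, 3), (17, 4), (17, 7), (17, 8), (17, 11), (17, 12), (17, 15), (18, 3), (18, 4), (18, 11), (18, 12), (21, 3), (21, 4), (21, 11), (21, 12), (22, 0), (22, 3), (22, 4), (22, 7), (22, 8), (22, 11), (22, 12), (22, 15), (25, 0), (25, 3), (25, 4), (25, 7), (25, 8), (25, 11), (25, 12), (25, 15), (26, 3), (26, 4), (26, 11), (26, 12), (29, 3), (29, 4), (29, 11), (29, 12), (30, 0), (30, 3), (30, 4), (30, 7), (30, 8), (30, 11), (30, 12), (30, 15)]
Holes: [(1, 0), (1, 3), (1, 4), (1, 7), (1, 8), (1, 11), (1, 12), (1, 15), (2, 3), (2, 4), (2, 11), (2, 12), (5, 3), (5, 4), (5, 11), (5, 12), (6, 0), (6, 3), (6, 4), (6, 7), (6, 8), (6, 11), (6, 12), (6, 15), (9, 0), (9, 3), (9, 4), (9, 7), (9, 8), (9, 11), (9, 12), (9, 15), (10, 3), (10, 4), (10, 11), (10, 12), (13, 3), (13, 4), (13, 11), (13, 12), (14, 0), (14, 3), (14, 4), (14, 7), (14, 8), (14, 11), (14, 12), (14, 15), (17, 0), (17, 3), (17, 4), (17, 7), (17, 8), (17, 11), (17, 12), (17, 15), (18, 3), (18, 4), (18, 11), (18, 12), (21, 3), (21, 4), (21, 11), (21, 12), (22, 0), (22, 3), (22, 4), (22, 7), (22, 8), (22, 11), (22, 12), (22, 15), (25, 0), (25, 3), (25, 4), (25, 7), (25, 8), (25, 11), (25, 12), (25, 15), (26, 3), (26, 4), (26, 11), (26, 12), (29, 3), (29, 4), (29, 11), (29, 12), (30, 0), (30, 3), (30, 4), (30, 7), (30, 8), (30, 11), (30, 12), (30, 15)]

Answer: yes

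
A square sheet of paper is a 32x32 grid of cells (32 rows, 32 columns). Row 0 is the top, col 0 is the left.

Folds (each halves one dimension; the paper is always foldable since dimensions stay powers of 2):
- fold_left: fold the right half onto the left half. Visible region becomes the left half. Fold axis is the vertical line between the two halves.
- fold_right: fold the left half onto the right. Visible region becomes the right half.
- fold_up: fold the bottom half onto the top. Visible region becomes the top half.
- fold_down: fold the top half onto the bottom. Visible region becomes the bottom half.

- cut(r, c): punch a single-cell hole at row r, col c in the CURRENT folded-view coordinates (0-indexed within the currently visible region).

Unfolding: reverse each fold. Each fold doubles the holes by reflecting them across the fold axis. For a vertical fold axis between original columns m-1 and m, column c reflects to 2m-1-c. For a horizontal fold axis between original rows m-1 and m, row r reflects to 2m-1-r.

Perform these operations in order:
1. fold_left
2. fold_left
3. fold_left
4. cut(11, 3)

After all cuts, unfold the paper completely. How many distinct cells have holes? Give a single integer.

Op 1 fold_left: fold axis v@16; visible region now rows[0,32) x cols[0,16) = 32x16
Op 2 fold_left: fold axis v@8; visible region now rows[0,32) x cols[0,8) = 32x8
Op 3 fold_left: fold axis v@4; visible region now rows[0,32) x cols[0,4) = 32x4
Op 4 cut(11, 3): punch at orig (11,3); cuts so far [(11, 3)]; region rows[0,32) x cols[0,4) = 32x4
Unfold 1 (reflect across v@4): 2 holes -> [(11, 3), (11, 4)]
Unfold 2 (reflect across v@8): 4 holes -> [(11, 3), (11, 4), (11, 11), (11, 12)]
Unfold 3 (reflect across v@16): 8 holes -> [(11, 3), (11, 4), (11, 11), (11, 12), (11, 19), (11, 20), (11, 27), (11, 28)]

Answer: 8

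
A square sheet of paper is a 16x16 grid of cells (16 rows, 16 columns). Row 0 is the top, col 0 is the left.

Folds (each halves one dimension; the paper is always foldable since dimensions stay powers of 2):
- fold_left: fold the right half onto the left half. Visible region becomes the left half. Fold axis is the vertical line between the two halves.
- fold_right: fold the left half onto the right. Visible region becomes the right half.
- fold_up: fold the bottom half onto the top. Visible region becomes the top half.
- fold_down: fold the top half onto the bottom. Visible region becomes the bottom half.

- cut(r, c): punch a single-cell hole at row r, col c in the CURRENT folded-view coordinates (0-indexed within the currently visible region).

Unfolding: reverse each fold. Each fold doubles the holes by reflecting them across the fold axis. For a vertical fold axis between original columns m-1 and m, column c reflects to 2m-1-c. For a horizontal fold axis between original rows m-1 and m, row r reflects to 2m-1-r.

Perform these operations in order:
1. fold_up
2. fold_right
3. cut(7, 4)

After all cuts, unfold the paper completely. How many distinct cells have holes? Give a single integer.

Op 1 fold_up: fold axis h@8; visible region now rows[0,8) x cols[0,16) = 8x16
Op 2 fold_right: fold axis v@8; visible region now rows[0,8) x cols[8,16) = 8x8
Op 3 cut(7, 4): punch at orig (7,12); cuts so far [(7, 12)]; region rows[0,8) x cols[8,16) = 8x8
Unfold 1 (reflect across v@8): 2 holes -> [(7, 3), (7, 12)]
Unfold 2 (reflect across h@8): 4 holes -> [(7, 3), (7, 12), (8, 3), (8, 12)]

Answer: 4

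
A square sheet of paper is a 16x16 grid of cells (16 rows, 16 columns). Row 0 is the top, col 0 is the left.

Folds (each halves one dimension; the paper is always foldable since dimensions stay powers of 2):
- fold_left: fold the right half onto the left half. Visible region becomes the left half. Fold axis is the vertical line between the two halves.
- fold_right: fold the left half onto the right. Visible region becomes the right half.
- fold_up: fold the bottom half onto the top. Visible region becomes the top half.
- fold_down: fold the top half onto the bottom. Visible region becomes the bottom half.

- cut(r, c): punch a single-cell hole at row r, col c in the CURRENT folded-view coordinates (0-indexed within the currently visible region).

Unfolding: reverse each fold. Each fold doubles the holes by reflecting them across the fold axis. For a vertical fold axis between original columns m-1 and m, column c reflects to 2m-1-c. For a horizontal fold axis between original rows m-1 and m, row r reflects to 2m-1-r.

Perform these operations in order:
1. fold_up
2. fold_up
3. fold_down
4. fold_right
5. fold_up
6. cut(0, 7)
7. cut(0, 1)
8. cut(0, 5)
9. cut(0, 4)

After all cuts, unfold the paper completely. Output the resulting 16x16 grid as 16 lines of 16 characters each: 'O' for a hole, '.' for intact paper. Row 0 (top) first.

Answer: O.OO..O..O..OO.O
O.OO..O..O..OO.O
O.OO..O..O..OO.O
O.OO..O..O..OO.O
O.OO..O..O..OO.O
O.OO..O..O..OO.O
O.OO..O..O..OO.O
O.OO..O..O..OO.O
O.OO..O..O..OO.O
O.OO..O..O..OO.O
O.OO..O..O..OO.O
O.OO..O..O..OO.O
O.OO..O..O..OO.O
O.OO..O..O..OO.O
O.OO..O..O..OO.O
O.OO..O..O..OO.O

Derivation:
Op 1 fold_up: fold axis h@8; visible region now rows[0,8) x cols[0,16) = 8x16
Op 2 fold_up: fold axis h@4; visible region now rows[0,4) x cols[0,16) = 4x16
Op 3 fold_down: fold axis h@2; visible region now rows[2,4) x cols[0,16) = 2x16
Op 4 fold_right: fold axis v@8; visible region now rows[2,4) x cols[8,16) = 2x8
Op 5 fold_up: fold axis h@3; visible region now rows[2,3) x cols[8,16) = 1x8
Op 6 cut(0, 7): punch at orig (2,15); cuts so far [(2, 15)]; region rows[2,3) x cols[8,16) = 1x8
Op 7 cut(0, 1): punch at orig (2,9); cuts so far [(2, 9), (2, 15)]; region rows[2,3) x cols[8,16) = 1x8
Op 8 cut(0, 5): punch at orig (2,13); cuts so far [(2, 9), (2, 13), (2, 15)]; region rows[2,3) x cols[8,16) = 1x8
Op 9 cut(0, 4): punch at orig (2,12); cuts so far [(2, 9), (2, 12), (2, 13), (2, 15)]; region rows[2,3) x cols[8,16) = 1x8
Unfold 1 (reflect across h@3): 8 holes -> [(2, 9), (2, 12), (2, 13), (2, 15), (3, 9), (3, 12), (3, 13), (3, 15)]
Unfold 2 (reflect across v@8): 16 holes -> [(2, 0), (2, 2), (2, 3), (2, 6), (2, 9), (2, 12), (2, 13), (2, 15), (3, 0), (3, 2), (3, 3), (3, 6), (3, 9), (3, 12), (3, 13), (3, 15)]
Unfold 3 (reflect across h@2): 32 holes -> [(0, 0), (0, 2), (0, 3), (0, 6), (0, 9), (0, 12), (0, 13), (0, 15), (1, 0), (1, 2), (1, 3), (1, 6), (1, 9), (1, 12), (1, 13), (1, 15), (2, 0), (2, 2), (2, 3), (2, 6), (2, 9), (2, 12), (2, 13), (2, 15), (3, 0), (3, 2), (3, 3), (3, 6), (3, 9), (3, 12), (3, 13), (3, 15)]
Unfold 4 (reflect across h@4): 64 holes -> [(0, 0), (0, 2), (0, 3), (0, 6), (0, 9), (0, 12), (0, 13), (0, 15), (1, 0), (1, 2), (1, 3), (1, 6), (1, 9), (1, 12), (1, 13), (1, 15), (2, 0), (2, 2), (2, 3), (2, 6), (2, 9), (2, 12), (2, 13), (2, 15), (3, 0), (3, 2), (3, 3), (3, 6), (3, 9), (3, 12), (3, 13), (3, 15), (4, 0), (4, 2), (4, 3), (4, 6), (4, 9), (4, 12), (4, 13), (4, 15), (5, 0), (5, 2), (5, 3), (5, 6), (5, 9), (5, 12), (5, 13), (5, 15), (6, 0), (6, 2), (6, 3), (6, 6), (6, 9), (6, 12), (6, 13), (6, 15), (7, 0), (7, 2), (7, 3), (7, 6), (7, 9), (7, 12), (7, 13), (7, 15)]
Unfold 5 (reflect across h@8): 128 holes -> [(0, 0), (0, 2), (0, 3), (0, 6), (0, 9), (0, 12), (0, 13), (0, 15), (1, 0), (1, 2), (1, 3), (1, 6), (1, 9), (1, 12), (1, 13), (1, 15), (2, 0), (2, 2), (2, 3), (2, 6), (2, 9), (2, 12), (2, 13), (2, 15), (3, 0), (3, 2), (3, 3), (3, 6), (3, 9), (3, 12), (3, 13), (3, 15), (4, 0), (4, 2), (4, 3), (4, 6), (4, 9), (4, 12), (4, 13), (4, 15), (5, 0), (5, 2), (5, 3), (5, 6), (5, 9), (5, 12), (5, 13), (5, 15), (6, 0), (6, 2), (6, 3), (6, 6), (6, 9), (6, 12), (6, 13), (6, 15), (7, 0), (7, 2), (7, 3), (7, 6), (7, 9), (7, 12), (7, 13), (7, 15), (8, 0), (8, 2), (8, 3), (8, 6), (8, 9), (8, 12), (8, 13), (8, 15), (9, 0), (9, 2), (9, 3), (9, 6), (9, 9), (9, 12), (9, 13), (9, 15), (10, 0), (10, 2), (10, 3), (10, 6), (10, 9), (10, 12), (10, 13), (10, 15), (11, 0), (11, 2), (11, 3), (11, 6), (11, 9), (11, 12), (11, 13), (11, 15), (12, 0), (12, 2), (12, 3), (12, 6), (12, 9), (12, 12), (12, 13), (12, 15), (13, 0), (13, 2), (13, 3), (13, 6), (13, 9), (13, 12), (13, 13), (13, 15), (14, 0), (14, 2), (14, 3), (14, 6), (14, 9), (14, 12), (14, 13), (14, 15), (15, 0), (15, 2), (15, 3), (15, 6), (15, 9), (15, 12), (15, 13), (15, 15)]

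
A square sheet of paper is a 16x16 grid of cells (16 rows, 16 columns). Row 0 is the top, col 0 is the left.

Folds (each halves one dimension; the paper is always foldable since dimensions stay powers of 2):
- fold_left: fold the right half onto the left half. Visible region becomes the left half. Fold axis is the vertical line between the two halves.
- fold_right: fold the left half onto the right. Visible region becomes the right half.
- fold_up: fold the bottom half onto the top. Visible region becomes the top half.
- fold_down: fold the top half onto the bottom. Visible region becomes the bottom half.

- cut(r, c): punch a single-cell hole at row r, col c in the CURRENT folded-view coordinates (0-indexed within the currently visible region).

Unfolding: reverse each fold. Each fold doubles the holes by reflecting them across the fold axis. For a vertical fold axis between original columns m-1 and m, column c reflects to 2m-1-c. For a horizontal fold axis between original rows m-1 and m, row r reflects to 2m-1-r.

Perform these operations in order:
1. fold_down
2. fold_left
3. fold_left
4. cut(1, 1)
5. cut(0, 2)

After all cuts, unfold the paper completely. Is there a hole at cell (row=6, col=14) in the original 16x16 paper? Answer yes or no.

Op 1 fold_down: fold axis h@8; visible region now rows[8,16) x cols[0,16) = 8x16
Op 2 fold_left: fold axis v@8; visible region now rows[8,16) x cols[0,8) = 8x8
Op 3 fold_left: fold axis v@4; visible region now rows[8,16) x cols[0,4) = 8x4
Op 4 cut(1, 1): punch at orig (9,1); cuts so far [(9, 1)]; region rows[8,16) x cols[0,4) = 8x4
Op 5 cut(0, 2): punch at orig (8,2); cuts so far [(8, 2), (9, 1)]; region rows[8,16) x cols[0,4) = 8x4
Unfold 1 (reflect across v@4): 4 holes -> [(8, 2), (8, 5), (9, 1), (9, 6)]
Unfold 2 (reflect across v@8): 8 holes -> [(8, 2), (8, 5), (8, 10), (8, 13), (9, 1), (9, 6), (9, 9), (9, 14)]
Unfold 3 (reflect across h@8): 16 holes -> [(6, 1), (6, 6), (6, 9), (6, 14), (7, 2), (7, 5), (7, 10), (7, 13), (8, 2), (8, 5), (8, 10), (8, 13), (9, 1), (9, 6), (9, 9), (9, 14)]
Holes: [(6, 1), (6, 6), (6, 9), (6, 14), (7, 2), (7, 5), (7, 10), (7, 13), (8, 2), (8, 5), (8, 10), (8, 13), (9, 1), (9, 6), (9, 9), (9, 14)]

Answer: yes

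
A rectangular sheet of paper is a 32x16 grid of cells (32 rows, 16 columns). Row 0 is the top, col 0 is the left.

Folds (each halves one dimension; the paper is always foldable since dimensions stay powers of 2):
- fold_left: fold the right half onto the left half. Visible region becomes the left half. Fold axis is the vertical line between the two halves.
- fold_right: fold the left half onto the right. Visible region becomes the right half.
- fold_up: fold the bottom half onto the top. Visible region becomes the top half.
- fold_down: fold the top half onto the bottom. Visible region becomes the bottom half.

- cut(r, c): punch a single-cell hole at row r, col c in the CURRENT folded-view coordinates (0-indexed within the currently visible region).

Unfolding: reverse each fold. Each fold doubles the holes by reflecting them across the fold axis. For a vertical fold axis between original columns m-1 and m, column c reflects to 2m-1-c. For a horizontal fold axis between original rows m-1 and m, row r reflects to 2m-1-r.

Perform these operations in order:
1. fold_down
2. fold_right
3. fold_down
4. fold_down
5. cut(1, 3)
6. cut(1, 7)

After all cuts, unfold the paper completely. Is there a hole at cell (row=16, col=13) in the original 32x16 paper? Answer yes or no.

Op 1 fold_down: fold axis h@16; visible region now rows[16,32) x cols[0,16) = 16x16
Op 2 fold_right: fold axis v@8; visible region now rows[16,32) x cols[8,16) = 16x8
Op 3 fold_down: fold axis h@24; visible region now rows[24,32) x cols[8,16) = 8x8
Op 4 fold_down: fold axis h@28; visible region now rows[28,32) x cols[8,16) = 4x8
Op 5 cut(1, 3): punch at orig (29,11); cuts so far [(29, 11)]; region rows[28,32) x cols[8,16) = 4x8
Op 6 cut(1, 7): punch at orig (29,15); cuts so far [(29, 11), (29, 15)]; region rows[28,32) x cols[8,16) = 4x8
Unfold 1 (reflect across h@28): 4 holes -> [(26, 11), (26, 15), (29, 11), (29, 15)]
Unfold 2 (reflect across h@24): 8 holes -> [(18, 11), (18, 15), (21, 11), (21, 15), (26, 11), (26, 15), (29, 11), (29, 15)]
Unfold 3 (reflect across v@8): 16 holes -> [(18, 0), (18, 4), (18, 11), (18, 15), (21, 0), (21, 4), (21, 11), (21, 15), (26, 0), (26, 4), (26, 11), (26, 15), (29, 0), (29, 4), (29, 11), (29, 15)]
Unfold 4 (reflect across h@16): 32 holes -> [(2, 0), (2, 4), (2, 11), (2, 15), (5, 0), (5, 4), (5, 11), (5, 15), (10, 0), (10, 4), (10, 11), (10, 15), (13, 0), (13, 4), (13, 11), (13, 15), (18, 0), (18, 4), (18, 11), (18, 15), (21, 0), (21, 4), (21, 11), (21, 15), (26, 0), (26, 4), (26, 11), (26, 15), (29, 0), (29, 4), (29, 11), (29, 15)]
Holes: [(2, 0), (2, 4), (2, 11), (2, 15), (5, 0), (5, 4), (5, 11), (5, 15), (10, 0), (10, 4), (10, 11), (10, 15), (13, 0), (13, 4), (13, 11), (13, 15), (18, 0), (18, 4), (18, 11), (18, 15), (21, 0), (21, 4), (21, 11), (21, 15), (26, 0), (26, 4), (26, 11), (26, 15), (29, 0), (29, 4), (29, 11), (29, 15)]

Answer: no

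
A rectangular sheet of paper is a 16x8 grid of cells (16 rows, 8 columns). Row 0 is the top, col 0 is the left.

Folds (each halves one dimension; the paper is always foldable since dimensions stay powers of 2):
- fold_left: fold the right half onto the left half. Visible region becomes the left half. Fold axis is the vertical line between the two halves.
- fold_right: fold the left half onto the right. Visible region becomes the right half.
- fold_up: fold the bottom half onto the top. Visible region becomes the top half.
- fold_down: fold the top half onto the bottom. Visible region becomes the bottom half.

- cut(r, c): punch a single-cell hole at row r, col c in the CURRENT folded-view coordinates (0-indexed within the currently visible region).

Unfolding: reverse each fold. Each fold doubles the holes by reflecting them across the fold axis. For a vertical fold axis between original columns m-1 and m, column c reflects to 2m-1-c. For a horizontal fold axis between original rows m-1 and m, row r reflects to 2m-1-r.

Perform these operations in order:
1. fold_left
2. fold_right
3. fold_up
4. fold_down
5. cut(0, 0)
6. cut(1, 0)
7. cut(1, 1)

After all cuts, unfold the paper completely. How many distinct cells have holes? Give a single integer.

Op 1 fold_left: fold axis v@4; visible region now rows[0,16) x cols[0,4) = 16x4
Op 2 fold_right: fold axis v@2; visible region now rows[0,16) x cols[2,4) = 16x2
Op 3 fold_up: fold axis h@8; visible region now rows[0,8) x cols[2,4) = 8x2
Op 4 fold_down: fold axis h@4; visible region now rows[4,8) x cols[2,4) = 4x2
Op 5 cut(0, 0): punch at orig (4,2); cuts so far [(4, 2)]; region rows[4,8) x cols[2,4) = 4x2
Op 6 cut(1, 0): punch at orig (5,2); cuts so far [(4, 2), (5, 2)]; region rows[4,8) x cols[2,4) = 4x2
Op 7 cut(1, 1): punch at orig (5,3); cuts so far [(4, 2), (5, 2), (5, 3)]; region rows[4,8) x cols[2,4) = 4x2
Unfold 1 (reflect across h@4): 6 holes -> [(2, 2), (2, 3), (3, 2), (4, 2), (5, 2), (5, 3)]
Unfold 2 (reflect across h@8): 12 holes -> [(2, 2), (2, 3), (3, 2), (4, 2), (5, 2), (5, 3), (10, 2), (10, 3), (11, 2), (12, 2), (13, 2), (13, 3)]
Unfold 3 (reflect across v@2): 24 holes -> [(2, 0), (2, 1), (2, 2), (2, 3), (3, 1), (3, 2), (4, 1), (4, 2), (5, 0), (5, 1), (5, 2), (5, 3), (10, 0), (10, 1), (10, 2), (10, 3), (11, 1), (11, 2), (12, 1), (12, 2), (13, 0), (13, 1), (13, 2), (13, 3)]
Unfold 4 (reflect across v@4): 48 holes -> [(2, 0), (2, 1), (2, 2), (2, 3), (2, 4), (2, 5), (2, 6), (2, 7), (3, 1), (3, 2), (3, 5), (3, 6), (4, 1), (4, 2), (4, 5), (4, 6), (5, 0), (5, 1), (5, 2), (5, 3), (5, 4), (5, 5), (5, 6), (5, 7), (10, 0), (10, 1), (10, 2), (10, 3), (10, 4), (10, 5), (10, 6), (10, 7), (11, 1), (11, 2), (11, 5), (11, 6), (12, 1), (12, 2), (12, 5), (12, 6), (13, 0), (13, 1), (13, 2), (13, 3), (13, 4), (13, 5), (13, 6), (13, 7)]

Answer: 48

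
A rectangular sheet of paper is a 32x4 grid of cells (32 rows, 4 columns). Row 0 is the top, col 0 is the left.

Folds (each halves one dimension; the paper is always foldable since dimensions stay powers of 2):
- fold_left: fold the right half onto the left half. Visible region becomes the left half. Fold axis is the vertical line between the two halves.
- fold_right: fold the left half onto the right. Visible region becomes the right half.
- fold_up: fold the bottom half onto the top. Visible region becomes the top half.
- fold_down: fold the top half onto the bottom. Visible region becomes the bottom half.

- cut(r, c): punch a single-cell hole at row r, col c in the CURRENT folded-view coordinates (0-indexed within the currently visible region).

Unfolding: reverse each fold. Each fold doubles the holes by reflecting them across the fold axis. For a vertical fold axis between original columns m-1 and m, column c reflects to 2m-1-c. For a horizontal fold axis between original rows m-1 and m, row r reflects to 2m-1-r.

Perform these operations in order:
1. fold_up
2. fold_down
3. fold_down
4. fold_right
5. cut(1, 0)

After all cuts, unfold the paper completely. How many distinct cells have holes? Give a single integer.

Op 1 fold_up: fold axis h@16; visible region now rows[0,16) x cols[0,4) = 16x4
Op 2 fold_down: fold axis h@8; visible region now rows[8,16) x cols[0,4) = 8x4
Op 3 fold_down: fold axis h@12; visible region now rows[12,16) x cols[0,4) = 4x4
Op 4 fold_right: fold axis v@2; visible region now rows[12,16) x cols[2,4) = 4x2
Op 5 cut(1, 0): punch at orig (13,2); cuts so far [(13, 2)]; region rows[12,16) x cols[2,4) = 4x2
Unfold 1 (reflect across v@2): 2 holes -> [(13, 1), (13, 2)]
Unfold 2 (reflect across h@12): 4 holes -> [(10, 1), (10, 2), (13, 1), (13, 2)]
Unfold 3 (reflect across h@8): 8 holes -> [(2, 1), (2, 2), (5, 1), (5, 2), (10, 1), (10, 2), (13, 1), (13, 2)]
Unfold 4 (reflect across h@16): 16 holes -> [(2, 1), (2, 2), (5, 1), (5, 2), (10, 1), (10, 2), (13, 1), (13, 2), (18, 1), (18, 2), (21, 1), (21, 2), (26, 1), (26, 2), (29, 1), (29, 2)]

Answer: 16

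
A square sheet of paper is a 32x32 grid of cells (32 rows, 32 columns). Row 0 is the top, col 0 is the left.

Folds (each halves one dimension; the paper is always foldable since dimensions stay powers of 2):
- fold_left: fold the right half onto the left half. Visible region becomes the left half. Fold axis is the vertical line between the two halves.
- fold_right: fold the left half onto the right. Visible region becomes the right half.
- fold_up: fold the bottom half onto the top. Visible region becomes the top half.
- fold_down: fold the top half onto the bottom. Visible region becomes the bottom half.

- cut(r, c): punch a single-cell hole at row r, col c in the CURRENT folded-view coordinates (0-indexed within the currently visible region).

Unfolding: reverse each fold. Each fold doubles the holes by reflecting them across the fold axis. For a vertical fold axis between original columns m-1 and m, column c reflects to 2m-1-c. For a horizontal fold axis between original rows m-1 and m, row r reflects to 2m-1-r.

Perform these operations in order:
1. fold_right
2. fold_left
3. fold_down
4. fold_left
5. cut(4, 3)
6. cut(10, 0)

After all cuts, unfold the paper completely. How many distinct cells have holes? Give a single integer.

Op 1 fold_right: fold axis v@16; visible region now rows[0,32) x cols[16,32) = 32x16
Op 2 fold_left: fold axis v@24; visible region now rows[0,32) x cols[16,24) = 32x8
Op 3 fold_down: fold axis h@16; visible region now rows[16,32) x cols[16,24) = 16x8
Op 4 fold_left: fold axis v@20; visible region now rows[16,32) x cols[16,20) = 16x4
Op 5 cut(4, 3): punch at orig (20,19); cuts so far [(20, 19)]; region rows[16,32) x cols[16,20) = 16x4
Op 6 cut(10, 0): punch at orig (26,16); cuts so far [(20, 19), (26, 16)]; region rows[16,32) x cols[16,20) = 16x4
Unfold 1 (reflect across v@20): 4 holes -> [(20, 19), (20, 20), (26, 16), (26, 23)]
Unfold 2 (reflect across h@16): 8 holes -> [(5, 16), (5, 23), (11, 19), (11, 20), (20, 19), (20, 20), (26, 16), (26, 23)]
Unfold 3 (reflect across v@24): 16 holes -> [(5, 16), (5, 23), (5, 24), (5, 31), (11, 19), (11, 20), (11, 27), (11, 28), (20, 19), (20, 20), (20, 27), (20, 28), (26, 16), (26, 23), (26, 24), (26, 31)]
Unfold 4 (reflect across v@16): 32 holes -> [(5, 0), (5, 7), (5, 8), (5, 15), (5, 16), (5, 23), (5, 24), (5, 31), (11, 3), (11, 4), (11, 11), (11, 12), (11, 19), (11, 20), (11, 27), (11, 28), (20, 3), (20, 4), (20, 11), (20, 12), (20, 19), (20, 20), (20, 27), (20, 28), (26, 0), (26, 7), (26, 8), (26, 15), (26, 16), (26, 23), (26, 24), (26, 31)]

Answer: 32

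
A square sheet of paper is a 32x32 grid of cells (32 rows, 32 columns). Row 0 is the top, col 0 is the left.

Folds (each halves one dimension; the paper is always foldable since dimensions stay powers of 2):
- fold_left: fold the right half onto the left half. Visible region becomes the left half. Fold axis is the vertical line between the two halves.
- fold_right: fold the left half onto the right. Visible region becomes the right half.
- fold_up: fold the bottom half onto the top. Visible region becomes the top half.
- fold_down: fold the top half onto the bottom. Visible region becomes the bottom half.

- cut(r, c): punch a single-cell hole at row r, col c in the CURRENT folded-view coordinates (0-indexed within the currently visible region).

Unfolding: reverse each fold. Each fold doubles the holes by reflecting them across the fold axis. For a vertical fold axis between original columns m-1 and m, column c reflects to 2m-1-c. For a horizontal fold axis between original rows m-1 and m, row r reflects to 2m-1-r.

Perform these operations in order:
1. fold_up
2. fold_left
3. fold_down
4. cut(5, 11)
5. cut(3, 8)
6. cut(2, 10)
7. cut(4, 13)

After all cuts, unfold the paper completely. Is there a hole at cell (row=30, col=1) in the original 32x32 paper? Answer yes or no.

Op 1 fold_up: fold axis h@16; visible region now rows[0,16) x cols[0,32) = 16x32
Op 2 fold_left: fold axis v@16; visible region now rows[0,16) x cols[0,16) = 16x16
Op 3 fold_down: fold axis h@8; visible region now rows[8,16) x cols[0,16) = 8x16
Op 4 cut(5, 11): punch at orig (13,11); cuts so far [(13, 11)]; region rows[8,16) x cols[0,16) = 8x16
Op 5 cut(3, 8): punch at orig (11,8); cuts so far [(11, 8), (13, 11)]; region rows[8,16) x cols[0,16) = 8x16
Op 6 cut(2, 10): punch at orig (10,10); cuts so far [(10, 10), (11, 8), (13, 11)]; region rows[8,16) x cols[0,16) = 8x16
Op 7 cut(4, 13): punch at orig (12,13); cuts so far [(10, 10), (11, 8), (12, 13), (13, 11)]; region rows[8,16) x cols[0,16) = 8x16
Unfold 1 (reflect across h@8): 8 holes -> [(2, 11), (3, 13), (4, 8), (5, 10), (10, 10), (11, 8), (12, 13), (13, 11)]
Unfold 2 (reflect across v@16): 16 holes -> [(2, 11), (2, 20), (3, 13), (3, 18), (4, 8), (4, 23), (5, 10), (5, 21), (10, 10), (10, 21), (11, 8), (11, 23), (12, 13), (12, 18), (13, 11), (13, 20)]
Unfold 3 (reflect across h@16): 32 holes -> [(2, 11), (2, 20), (3, 13), (3, 18), (4, 8), (4, 23), (5, 10), (5, 21), (10, 10), (10, 21), (11, 8), (11, 23), (12, 13), (12, 18), (13, 11), (13, 20), (18, 11), (18, 20), (19, 13), (19, 18), (20, 8), (20, 23), (21, 10), (21, 21), (26, 10), (26, 21), (27, 8), (27, 23), (28, 13), (28, 18), (29, 11), (29, 20)]
Holes: [(2, 11), (2, 20), (3, 13), (3, 18), (4, 8), (4, 23), (5, 10), (5, 21), (10, 10), (10, 21), (11, 8), (11, 23), (12, 13), (12, 18), (13, 11), (13, 20), (18, 11), (18, 20), (19, 13), (19, 18), (20, 8), (20, 23), (21, 10), (21, 21), (26, 10), (26, 21), (27, 8), (27, 23), (28, 13), (28, 18), (29, 11), (29, 20)]

Answer: no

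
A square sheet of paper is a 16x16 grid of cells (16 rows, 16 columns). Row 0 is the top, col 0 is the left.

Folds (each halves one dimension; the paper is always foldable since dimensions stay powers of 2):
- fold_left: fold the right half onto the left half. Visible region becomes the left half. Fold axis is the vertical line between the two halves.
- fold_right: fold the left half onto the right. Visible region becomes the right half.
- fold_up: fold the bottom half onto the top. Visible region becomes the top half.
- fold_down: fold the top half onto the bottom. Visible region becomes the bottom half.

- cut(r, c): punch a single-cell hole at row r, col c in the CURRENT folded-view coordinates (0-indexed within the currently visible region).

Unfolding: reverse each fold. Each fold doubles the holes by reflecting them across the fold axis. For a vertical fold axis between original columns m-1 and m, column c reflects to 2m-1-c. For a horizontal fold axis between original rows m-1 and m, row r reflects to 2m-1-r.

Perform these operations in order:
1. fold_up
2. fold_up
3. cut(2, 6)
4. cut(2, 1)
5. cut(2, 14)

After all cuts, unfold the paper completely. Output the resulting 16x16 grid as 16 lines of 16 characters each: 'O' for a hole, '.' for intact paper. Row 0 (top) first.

Answer: ................
................
.O....O.......O.
................
................
.O....O.......O.
................
................
................
................
.O....O.......O.
................
................
.O....O.......O.
................
................

Derivation:
Op 1 fold_up: fold axis h@8; visible region now rows[0,8) x cols[0,16) = 8x16
Op 2 fold_up: fold axis h@4; visible region now rows[0,4) x cols[0,16) = 4x16
Op 3 cut(2, 6): punch at orig (2,6); cuts so far [(2, 6)]; region rows[0,4) x cols[0,16) = 4x16
Op 4 cut(2, 1): punch at orig (2,1); cuts so far [(2, 1), (2, 6)]; region rows[0,4) x cols[0,16) = 4x16
Op 5 cut(2, 14): punch at orig (2,14); cuts so far [(2, 1), (2, 6), (2, 14)]; region rows[0,4) x cols[0,16) = 4x16
Unfold 1 (reflect across h@4): 6 holes -> [(2, 1), (2, 6), (2, 14), (5, 1), (5, 6), (5, 14)]
Unfold 2 (reflect across h@8): 12 holes -> [(2, 1), (2, 6), (2, 14), (5, 1), (5, 6), (5, 14), (10, 1), (10, 6), (10, 14), (13, 1), (13, 6), (13, 14)]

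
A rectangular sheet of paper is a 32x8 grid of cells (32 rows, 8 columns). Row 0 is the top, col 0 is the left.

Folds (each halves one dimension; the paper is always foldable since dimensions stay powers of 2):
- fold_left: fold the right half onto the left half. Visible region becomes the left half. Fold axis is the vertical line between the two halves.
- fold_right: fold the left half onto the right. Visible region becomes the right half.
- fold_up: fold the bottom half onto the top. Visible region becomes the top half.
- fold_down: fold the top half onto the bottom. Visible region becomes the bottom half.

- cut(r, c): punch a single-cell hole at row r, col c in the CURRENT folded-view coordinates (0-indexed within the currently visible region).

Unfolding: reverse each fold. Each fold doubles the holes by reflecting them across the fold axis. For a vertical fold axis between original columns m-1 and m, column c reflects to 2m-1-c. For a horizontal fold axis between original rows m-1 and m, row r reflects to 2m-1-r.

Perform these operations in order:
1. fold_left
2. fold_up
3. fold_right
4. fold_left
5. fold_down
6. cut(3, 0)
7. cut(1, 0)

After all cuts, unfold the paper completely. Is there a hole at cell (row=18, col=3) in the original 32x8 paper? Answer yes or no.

Op 1 fold_left: fold axis v@4; visible region now rows[0,32) x cols[0,4) = 32x4
Op 2 fold_up: fold axis h@16; visible region now rows[0,16) x cols[0,4) = 16x4
Op 3 fold_right: fold axis v@2; visible region now rows[0,16) x cols[2,4) = 16x2
Op 4 fold_left: fold axis v@3; visible region now rows[0,16) x cols[2,3) = 16x1
Op 5 fold_down: fold axis h@8; visible region now rows[8,16) x cols[2,3) = 8x1
Op 6 cut(3, 0): punch at orig (11,2); cuts so far [(11, 2)]; region rows[8,16) x cols[2,3) = 8x1
Op 7 cut(1, 0): punch at orig (9,2); cuts so far [(9, 2), (11, 2)]; region rows[8,16) x cols[2,3) = 8x1
Unfold 1 (reflect across h@8): 4 holes -> [(4, 2), (6, 2), (9, 2), (11, 2)]
Unfold 2 (reflect across v@3): 8 holes -> [(4, 2), (4, 3), (6, 2), (6, 3), (9, 2), (9, 3), (11, 2), (11, 3)]
Unfold 3 (reflect across v@2): 16 holes -> [(4, 0), (4, 1), (4, 2), (4, 3), (6, 0), (6, 1), (6, 2), (6, 3), (9, 0), (9, 1), (9, 2), (9, 3), (11, 0), (11, 1), (11, 2), (11, 3)]
Unfold 4 (reflect across h@16): 32 holes -> [(4, 0), (4, 1), (4, 2), (4, 3), (6, 0), (6, 1), (6, 2), (6, 3), (9, 0), (9, 1), (9, 2), (9, 3), (11, 0), (11, 1), (11, 2), (11, 3), (20, 0), (20, 1), (20, 2), (20, 3), (22, 0), (22, 1), (22, 2), (22, 3), (25, 0), (25, 1), (25, 2), (25, 3), (27, 0), (27, 1), (27, 2), (27, 3)]
Unfold 5 (reflect across v@4): 64 holes -> [(4, 0), (4, 1), (4, 2), (4, 3), (4, 4), (4, 5), (4, 6), (4, 7), (6, 0), (6, 1), (6, 2), (6, 3), (6, 4), (6, 5), (6, 6), (6, 7), (9, 0), (9, 1), (9, 2), (9, 3), (9, 4), (9, 5), (9, 6), (9, 7), (11, 0), (11, 1), (11, 2), (11, 3), (11, 4), (11, 5), (11, 6), (11, 7), (20, 0), (20, 1), (20, 2), (20, 3), (20, 4), (20, 5), (20, 6), (20, 7), (22, 0), (22, 1), (22, 2), (22, 3), (22, 4), (22, 5), (22, 6), (22, 7), (25, 0), (25, 1), (25, 2), (25, 3), (25, 4), (25, 5), (25, 6), (25, 7), (27, 0), (27, 1), (27, 2), (27, 3), (27, 4), (27, 5), (27, 6), (27, 7)]
Holes: [(4, 0), (4, 1), (4, 2), (4, 3), (4, 4), (4, 5), (4, 6), (4, 7), (6, 0), (6, 1), (6, 2), (6, 3), (6, 4), (6, 5), (6, 6), (6, 7), (9, 0), (9, 1), (9, 2), (9, 3), (9, 4), (9, 5), (9, 6), (9, 7), (11, 0), (11, 1), (11, 2), (11, 3), (11, 4), (11, 5), (11, 6), (11, 7), (20, 0), (20, 1), (20, 2), (20, 3), (20, 4), (20, 5), (20, 6), (20, 7), (22, 0), (22, 1), (22, 2), (22, 3), (22, 4), (22, 5), (22, 6), (22, 7), (25, 0), (25, 1), (25, 2), (25, 3), (25, 4), (25, 5), (25, 6), (25, 7), (27, 0), (27, 1), (27, 2), (27, 3), (27, 4), (27, 5), (27, 6), (27, 7)]

Answer: no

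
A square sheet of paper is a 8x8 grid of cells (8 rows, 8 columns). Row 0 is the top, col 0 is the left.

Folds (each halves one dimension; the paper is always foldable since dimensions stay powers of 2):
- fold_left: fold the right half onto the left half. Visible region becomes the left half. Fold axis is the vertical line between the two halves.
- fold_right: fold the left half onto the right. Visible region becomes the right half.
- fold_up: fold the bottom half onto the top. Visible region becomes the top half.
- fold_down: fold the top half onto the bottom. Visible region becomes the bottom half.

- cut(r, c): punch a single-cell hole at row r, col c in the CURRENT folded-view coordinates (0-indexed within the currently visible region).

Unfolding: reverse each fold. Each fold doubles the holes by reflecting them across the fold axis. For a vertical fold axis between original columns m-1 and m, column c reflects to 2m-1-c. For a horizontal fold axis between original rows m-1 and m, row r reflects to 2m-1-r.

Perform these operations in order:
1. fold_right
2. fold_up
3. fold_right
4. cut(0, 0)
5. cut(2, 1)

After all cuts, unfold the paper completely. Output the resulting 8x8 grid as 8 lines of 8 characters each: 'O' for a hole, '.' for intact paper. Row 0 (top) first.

Answer: .OO..OO.
........
O..OO..O
........
........
O..OO..O
........
.OO..OO.

Derivation:
Op 1 fold_right: fold axis v@4; visible region now rows[0,8) x cols[4,8) = 8x4
Op 2 fold_up: fold axis h@4; visible region now rows[0,4) x cols[4,8) = 4x4
Op 3 fold_right: fold axis v@6; visible region now rows[0,4) x cols[6,8) = 4x2
Op 4 cut(0, 0): punch at orig (0,6); cuts so far [(0, 6)]; region rows[0,4) x cols[6,8) = 4x2
Op 5 cut(2, 1): punch at orig (2,7); cuts so far [(0, 6), (2, 7)]; region rows[0,4) x cols[6,8) = 4x2
Unfold 1 (reflect across v@6): 4 holes -> [(0, 5), (0, 6), (2, 4), (2, 7)]
Unfold 2 (reflect across h@4): 8 holes -> [(0, 5), (0, 6), (2, 4), (2, 7), (5, 4), (5, 7), (7, 5), (7, 6)]
Unfold 3 (reflect across v@4): 16 holes -> [(0, 1), (0, 2), (0, 5), (0, 6), (2, 0), (2, 3), (2, 4), (2, 7), (5, 0), (5, 3), (5, 4), (5, 7), (7, 1), (7, 2), (7, 5), (7, 6)]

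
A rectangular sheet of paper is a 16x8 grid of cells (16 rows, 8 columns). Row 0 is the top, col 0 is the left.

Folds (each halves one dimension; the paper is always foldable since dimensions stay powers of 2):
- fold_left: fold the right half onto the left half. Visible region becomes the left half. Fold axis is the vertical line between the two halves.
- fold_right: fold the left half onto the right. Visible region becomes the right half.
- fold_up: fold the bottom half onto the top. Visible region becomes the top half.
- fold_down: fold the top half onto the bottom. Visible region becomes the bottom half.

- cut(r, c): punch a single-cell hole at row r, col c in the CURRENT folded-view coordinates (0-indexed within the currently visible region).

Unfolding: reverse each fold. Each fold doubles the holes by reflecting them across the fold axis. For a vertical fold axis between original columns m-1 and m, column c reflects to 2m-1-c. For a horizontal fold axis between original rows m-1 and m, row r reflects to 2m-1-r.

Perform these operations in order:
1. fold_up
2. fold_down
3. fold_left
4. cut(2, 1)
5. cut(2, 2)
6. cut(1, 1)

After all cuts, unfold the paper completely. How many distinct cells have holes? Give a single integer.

Op 1 fold_up: fold axis h@8; visible region now rows[0,8) x cols[0,8) = 8x8
Op 2 fold_down: fold axis h@4; visible region now rows[4,8) x cols[0,8) = 4x8
Op 3 fold_left: fold axis v@4; visible region now rows[4,8) x cols[0,4) = 4x4
Op 4 cut(2, 1): punch at orig (6,1); cuts so far [(6, 1)]; region rows[4,8) x cols[0,4) = 4x4
Op 5 cut(2, 2): punch at orig (6,2); cuts so far [(6, 1), (6, 2)]; region rows[4,8) x cols[0,4) = 4x4
Op 6 cut(1, 1): punch at orig (5,1); cuts so far [(5, 1), (6, 1), (6, 2)]; region rows[4,8) x cols[0,4) = 4x4
Unfold 1 (reflect across v@4): 6 holes -> [(5, 1), (5, 6), (6, 1), (6, 2), (6, 5), (6, 6)]
Unfold 2 (reflect across h@4): 12 holes -> [(1, 1), (1, 2), (1, 5), (1, 6), (2, 1), (2, 6), (5, 1), (5, 6), (6, 1), (6, 2), (6, 5), (6, 6)]
Unfold 3 (reflect across h@8): 24 holes -> [(1, 1), (1, 2), (1, 5), (1, 6), (2, 1), (2, 6), (5, 1), (5, 6), (6, 1), (6, 2), (6, 5), (6, 6), (9, 1), (9, 2), (9, 5), (9, 6), (10, 1), (10, 6), (13, 1), (13, 6), (14, 1), (14, 2), (14, 5), (14, 6)]

Answer: 24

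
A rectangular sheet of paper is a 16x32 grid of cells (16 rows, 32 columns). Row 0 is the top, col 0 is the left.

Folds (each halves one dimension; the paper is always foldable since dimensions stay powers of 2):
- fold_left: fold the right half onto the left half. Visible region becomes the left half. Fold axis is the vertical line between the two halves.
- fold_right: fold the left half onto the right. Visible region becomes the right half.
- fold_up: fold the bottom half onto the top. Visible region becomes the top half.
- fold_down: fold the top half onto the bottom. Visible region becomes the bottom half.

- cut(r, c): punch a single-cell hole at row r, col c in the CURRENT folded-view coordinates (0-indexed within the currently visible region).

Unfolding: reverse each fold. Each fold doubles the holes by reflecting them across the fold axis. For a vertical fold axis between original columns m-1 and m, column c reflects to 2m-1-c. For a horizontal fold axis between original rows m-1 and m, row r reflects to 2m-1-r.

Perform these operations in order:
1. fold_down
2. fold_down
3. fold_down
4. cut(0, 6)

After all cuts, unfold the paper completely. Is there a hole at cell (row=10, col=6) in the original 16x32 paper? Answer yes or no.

Answer: yes

Derivation:
Op 1 fold_down: fold axis h@8; visible region now rows[8,16) x cols[0,32) = 8x32
Op 2 fold_down: fold axis h@12; visible region now rows[12,16) x cols[0,32) = 4x32
Op 3 fold_down: fold axis h@14; visible region now rows[14,16) x cols[0,32) = 2x32
Op 4 cut(0, 6): punch at orig (14,6); cuts so far [(14, 6)]; region rows[14,16) x cols[0,32) = 2x32
Unfold 1 (reflect across h@14): 2 holes -> [(13, 6), (14, 6)]
Unfold 2 (reflect across h@12): 4 holes -> [(9, 6), (10, 6), (13, 6), (14, 6)]
Unfold 3 (reflect across h@8): 8 holes -> [(1, 6), (2, 6), (5, 6), (6, 6), (9, 6), (10, 6), (13, 6), (14, 6)]
Holes: [(1, 6), (2, 6), (5, 6), (6, 6), (9, 6), (10, 6), (13, 6), (14, 6)]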